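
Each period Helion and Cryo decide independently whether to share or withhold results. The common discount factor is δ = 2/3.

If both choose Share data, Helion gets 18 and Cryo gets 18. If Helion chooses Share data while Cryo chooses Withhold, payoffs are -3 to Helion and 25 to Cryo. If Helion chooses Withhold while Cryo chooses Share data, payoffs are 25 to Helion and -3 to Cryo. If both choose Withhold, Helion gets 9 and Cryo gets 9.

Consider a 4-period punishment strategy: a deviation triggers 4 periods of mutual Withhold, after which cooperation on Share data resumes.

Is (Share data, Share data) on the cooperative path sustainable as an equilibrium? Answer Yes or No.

Yes

IC: δ+…+δ^4 ≥ (25−18)/(18−9) = 7/9.
At δ = 2/3: partial sum = 1.6049 ≥ 0.7778. Cooperation sustainable.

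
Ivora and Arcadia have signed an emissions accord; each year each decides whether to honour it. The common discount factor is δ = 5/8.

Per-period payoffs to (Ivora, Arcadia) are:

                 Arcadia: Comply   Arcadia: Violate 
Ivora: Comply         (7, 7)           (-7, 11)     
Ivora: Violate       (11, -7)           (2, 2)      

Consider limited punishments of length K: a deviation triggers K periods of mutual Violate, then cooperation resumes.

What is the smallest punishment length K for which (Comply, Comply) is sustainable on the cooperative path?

IC: δ(1−δ^K)/(1−δ) ≥ (11−7)/(7−2) = 4/5.
With δ = 5/8: need 1 − δ^K ≥ 4/5·(1−5/8)/(5/8), i.e. δ^K ≤ 0.5200.
Since (5/8)^1 = 0.6250 and (5/8)^2 = 0.3906, the smallest such K is 2.

2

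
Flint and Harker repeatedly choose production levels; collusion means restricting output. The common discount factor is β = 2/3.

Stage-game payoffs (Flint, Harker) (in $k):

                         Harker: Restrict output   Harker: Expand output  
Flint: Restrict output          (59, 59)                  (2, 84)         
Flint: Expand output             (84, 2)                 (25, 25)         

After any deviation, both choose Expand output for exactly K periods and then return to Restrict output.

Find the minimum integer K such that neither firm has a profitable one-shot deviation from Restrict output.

2

Need Σ_{k=1}^{K} β^k ≥ (84−59)/(59−25) = 0.7353 at β = 2/3.
At K = 1 the sum is 0.6667 < 0.7353; at K = 2 it is 1.1111 ≥ 0.7353.
So the minimum punishment length is K = 2.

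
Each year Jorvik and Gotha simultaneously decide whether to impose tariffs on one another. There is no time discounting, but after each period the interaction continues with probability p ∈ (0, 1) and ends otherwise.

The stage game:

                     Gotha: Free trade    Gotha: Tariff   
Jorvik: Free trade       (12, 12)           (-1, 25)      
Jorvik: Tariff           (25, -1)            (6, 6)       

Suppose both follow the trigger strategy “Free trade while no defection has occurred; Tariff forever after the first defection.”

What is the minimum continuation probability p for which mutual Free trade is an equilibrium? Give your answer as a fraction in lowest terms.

Expected cooperation value is 12 + p·12 + p²·12 + … = 12/(1−p); deviation gives 25 + p·6/(1−p).
12 ≥ 25(1−p) + 6p ⇒ 19p ≥ 13 ⇒ p ≥ 13/19.

13/19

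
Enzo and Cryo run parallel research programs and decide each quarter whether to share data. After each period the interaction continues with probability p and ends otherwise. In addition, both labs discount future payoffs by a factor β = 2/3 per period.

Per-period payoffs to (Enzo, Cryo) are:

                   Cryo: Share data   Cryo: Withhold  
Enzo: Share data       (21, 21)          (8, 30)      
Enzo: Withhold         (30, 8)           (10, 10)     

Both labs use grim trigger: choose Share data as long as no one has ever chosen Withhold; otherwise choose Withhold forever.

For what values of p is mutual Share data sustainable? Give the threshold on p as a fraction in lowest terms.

With continuation probability p and discount β, the effective per-period discount factor is βp.
Grim-trigger IC: βp ≥ (30−21)/(30−10) = 9/20.
So p ≥ (9/20)/(2/3) = 27/40.

27/40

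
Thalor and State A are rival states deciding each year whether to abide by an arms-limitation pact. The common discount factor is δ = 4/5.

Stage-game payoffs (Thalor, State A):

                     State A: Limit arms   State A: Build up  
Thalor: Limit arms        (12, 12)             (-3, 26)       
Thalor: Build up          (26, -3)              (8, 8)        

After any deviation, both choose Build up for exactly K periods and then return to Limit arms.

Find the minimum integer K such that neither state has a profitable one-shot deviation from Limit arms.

10

Need Σ_{k=1}^{K} δ^k ≥ (26−12)/(12−8) = 3.5000 at δ = 4/5.
At K = 9 the sum is 3.4631 < 3.5000; at K = 10 it is 3.5705 ≥ 3.5000.
So the minimum punishment length is K = 10.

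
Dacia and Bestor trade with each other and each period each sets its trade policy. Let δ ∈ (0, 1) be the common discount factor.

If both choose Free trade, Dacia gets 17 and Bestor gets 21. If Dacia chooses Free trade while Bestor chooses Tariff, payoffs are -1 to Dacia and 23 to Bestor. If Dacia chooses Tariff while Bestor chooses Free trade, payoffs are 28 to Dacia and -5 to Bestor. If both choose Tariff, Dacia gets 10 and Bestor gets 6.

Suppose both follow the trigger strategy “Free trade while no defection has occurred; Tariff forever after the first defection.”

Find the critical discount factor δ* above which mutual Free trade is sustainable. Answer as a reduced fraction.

11/18

Dacia's threshold: (28−17)/(28−10) = 11/18.
Bestor's threshold: (23−21)/(23−6) = 2/17.
11/18 > 2/17, so Dacia binds and δ* = 11/18.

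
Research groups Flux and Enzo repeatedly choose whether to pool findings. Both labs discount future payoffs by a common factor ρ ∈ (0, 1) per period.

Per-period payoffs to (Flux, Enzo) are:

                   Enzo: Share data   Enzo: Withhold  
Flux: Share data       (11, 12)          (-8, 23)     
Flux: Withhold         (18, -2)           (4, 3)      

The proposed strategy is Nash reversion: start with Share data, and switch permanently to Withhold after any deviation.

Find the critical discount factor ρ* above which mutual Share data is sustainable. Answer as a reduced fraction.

11/20

For Flux: deviation gain 18−11 = 7, per-period punishment loss 11−4 = 7. IC gives ρ ≥ 7/14 = 1/2.
For Enzo: gain 11, loss 9 per period, so ρ ≥ 11/20.
The tighter constraint is Enzo's, so cooperation needs ρ ≥ 11/20.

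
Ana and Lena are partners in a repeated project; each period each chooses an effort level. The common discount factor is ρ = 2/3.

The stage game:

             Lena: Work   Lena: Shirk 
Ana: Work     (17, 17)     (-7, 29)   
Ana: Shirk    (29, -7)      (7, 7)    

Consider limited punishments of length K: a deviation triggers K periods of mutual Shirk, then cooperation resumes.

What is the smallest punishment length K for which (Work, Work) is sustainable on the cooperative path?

Need Σ_{k=1}^{K} ρ^k ≥ (29−17)/(17−7) = 1.2000 at ρ = 2/3.
At K = 2 the sum is 1.1111 < 1.2000; at K = 3 it is 1.4074 ≥ 1.2000.
So the minimum punishment length is K = 3.

3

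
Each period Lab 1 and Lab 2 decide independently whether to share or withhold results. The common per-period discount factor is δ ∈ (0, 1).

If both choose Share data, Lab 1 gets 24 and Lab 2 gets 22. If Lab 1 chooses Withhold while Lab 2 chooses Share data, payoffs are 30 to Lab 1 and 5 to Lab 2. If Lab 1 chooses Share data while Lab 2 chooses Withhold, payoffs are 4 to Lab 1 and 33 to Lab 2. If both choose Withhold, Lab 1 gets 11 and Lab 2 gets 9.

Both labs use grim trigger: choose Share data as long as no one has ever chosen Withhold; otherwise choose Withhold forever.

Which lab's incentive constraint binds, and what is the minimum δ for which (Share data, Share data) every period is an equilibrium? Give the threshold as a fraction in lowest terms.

Lab 2; δ ≥ 11/24

Lab 1: cooperation gives 24 each period; deviation gives 30 once then 11 forever.
  24/(1−δ) ≥ 30 + 11δ/(1−δ) ⇒ δ ≥ 6/19.
Lab 2: cooperation gives 22 each period; deviation gives 33 once then 9 forever.
  δ ≥ 11/24.
Both must hold, so the binding constraint is Lab 2's: δ ≥ 11/24.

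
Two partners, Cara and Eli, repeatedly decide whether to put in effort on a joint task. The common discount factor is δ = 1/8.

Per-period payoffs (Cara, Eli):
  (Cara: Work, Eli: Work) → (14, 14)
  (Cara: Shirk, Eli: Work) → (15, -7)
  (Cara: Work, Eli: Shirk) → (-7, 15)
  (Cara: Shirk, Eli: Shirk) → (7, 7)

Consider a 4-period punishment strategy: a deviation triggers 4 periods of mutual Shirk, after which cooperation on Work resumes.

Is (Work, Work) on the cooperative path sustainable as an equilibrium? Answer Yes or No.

No

Comparing payoff streams over the 5 periods until play realigns: cooperate → 14(1+δ+…+δ^4); deviate → 15 + 7(δ+…+δ^4).
Cooperation is sustained iff (14−7)(δ+…+δ^4) ≥ 15−14.
δ+…+δ^4 = 1/8·(1−(1/8)^4)/(1−1/8) = 0.1428, and (15−14)/(14−7) = 0.1429.
0.1428 < 0.1429, so cooperation is not sustainable.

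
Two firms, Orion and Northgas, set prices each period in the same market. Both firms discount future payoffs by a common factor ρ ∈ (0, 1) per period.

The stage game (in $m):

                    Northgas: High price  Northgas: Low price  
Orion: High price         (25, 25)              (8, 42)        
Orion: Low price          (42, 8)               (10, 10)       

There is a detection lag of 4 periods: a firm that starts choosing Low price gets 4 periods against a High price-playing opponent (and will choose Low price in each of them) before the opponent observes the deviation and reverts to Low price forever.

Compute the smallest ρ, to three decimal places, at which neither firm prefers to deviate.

The best deviation is to choose Low price for all 4 undetected periods, earning 42 each, then 10 forever once detected.
Deviation value: 42(1−ρ^4)/(1−ρ) + 10ρ^4/(1−ρ); cooperation value: 25/(1−ρ).
IC: 25 ≥ 42(1−ρ^4) + 10ρ^4 = 42 − 32ρ^4.
So ρ^4 ≥ 17/32, giving ρ ≥ (17/32)^(1/4) ≈ 0.854.

0.854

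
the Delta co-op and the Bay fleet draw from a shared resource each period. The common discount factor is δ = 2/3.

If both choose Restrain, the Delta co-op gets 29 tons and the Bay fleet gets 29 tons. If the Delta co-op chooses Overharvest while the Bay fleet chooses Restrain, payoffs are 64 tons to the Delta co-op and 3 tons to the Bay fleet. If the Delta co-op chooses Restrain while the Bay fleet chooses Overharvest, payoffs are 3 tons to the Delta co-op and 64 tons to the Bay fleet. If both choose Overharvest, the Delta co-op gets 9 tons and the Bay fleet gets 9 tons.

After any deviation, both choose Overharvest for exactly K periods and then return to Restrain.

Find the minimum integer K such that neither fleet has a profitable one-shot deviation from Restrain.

IC: δ(1−δ^K)/(1−δ) ≥ (64−29)/(29−9) = 7/4.
With δ = 2/3: need 1 − δ^K ≥ 7/4·(1−2/3)/(2/3), i.e. δ^K ≤ 0.1250.
Since (2/3)^5 = 0.1317 and (2/3)^6 = 0.0878, the smallest such K is 6.

6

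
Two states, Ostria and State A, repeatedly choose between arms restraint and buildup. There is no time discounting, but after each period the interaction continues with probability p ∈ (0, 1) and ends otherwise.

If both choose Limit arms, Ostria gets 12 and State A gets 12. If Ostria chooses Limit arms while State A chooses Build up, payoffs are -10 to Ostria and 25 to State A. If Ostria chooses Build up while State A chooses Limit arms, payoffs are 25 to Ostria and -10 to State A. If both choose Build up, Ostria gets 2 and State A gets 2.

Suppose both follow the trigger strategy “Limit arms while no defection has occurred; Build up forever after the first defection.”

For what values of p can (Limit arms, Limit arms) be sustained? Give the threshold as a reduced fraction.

13/23

Expected cooperation value is 12 + p·12 + p²·12 + … = 12/(1−p); deviation gives 25 + p·2/(1−p).
12 ≥ 25(1−p) + 2p ⇒ 23p ≥ 13 ⇒ p ≥ 13/23.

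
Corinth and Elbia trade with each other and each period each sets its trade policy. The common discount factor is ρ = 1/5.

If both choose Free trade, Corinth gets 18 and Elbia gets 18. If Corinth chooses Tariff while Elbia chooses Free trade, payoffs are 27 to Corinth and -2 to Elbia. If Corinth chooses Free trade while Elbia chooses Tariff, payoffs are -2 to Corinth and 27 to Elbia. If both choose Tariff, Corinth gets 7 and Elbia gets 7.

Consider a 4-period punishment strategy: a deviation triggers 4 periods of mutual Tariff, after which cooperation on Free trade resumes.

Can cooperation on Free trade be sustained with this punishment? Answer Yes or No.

No

Comparing payoff streams over the 5 periods until play realigns: cooperate → 18(1+ρ+…+ρ^4); deviate → 27 + 7(ρ+…+ρ^4).
Cooperation is sustained iff (18−7)(ρ+…+ρ^4) ≥ 27−18.
ρ+…+ρ^4 = 1/5·(1−(1/5)^4)/(1−1/5) = 0.2496, and (27−18)/(18−7) = 0.8182.
0.2496 < 0.8182, so cooperation is not sustainable.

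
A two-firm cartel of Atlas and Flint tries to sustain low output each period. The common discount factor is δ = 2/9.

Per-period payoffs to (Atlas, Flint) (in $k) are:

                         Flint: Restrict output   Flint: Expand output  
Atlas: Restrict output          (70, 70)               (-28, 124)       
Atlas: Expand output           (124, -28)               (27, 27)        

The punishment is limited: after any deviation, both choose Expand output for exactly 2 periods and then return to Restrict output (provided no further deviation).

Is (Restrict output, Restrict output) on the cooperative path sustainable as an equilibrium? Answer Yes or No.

A one-shot deviation gives 124 now, then 27 for 2 periods, then back to 70.
Gain from deviating: (124−70) today; loss: (70−27) in each of the next 2 periods.
No-deviation condition: (70−27)(δ+…+δ^2) ≥ 124−70, i.e. δ+…+δ^2 ≥ 54/43.
At δ = 2/9: δ+…+δ^2 = 0.2716 < 1.2558.
So cooperation is not sustainable.

No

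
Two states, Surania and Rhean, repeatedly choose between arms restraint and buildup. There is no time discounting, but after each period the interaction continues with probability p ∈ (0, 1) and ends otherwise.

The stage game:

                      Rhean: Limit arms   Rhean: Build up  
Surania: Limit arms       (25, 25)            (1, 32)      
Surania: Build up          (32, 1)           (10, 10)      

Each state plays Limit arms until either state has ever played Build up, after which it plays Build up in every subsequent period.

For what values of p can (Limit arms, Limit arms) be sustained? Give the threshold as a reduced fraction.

7/22

With no time discounting, the continuation probability p plays the role of the discount factor.
Grim-trigger IC: 25/(1−p) ≥ 32 + 10p/(1−p) ⇒ p ≥ (32−25)/(32−10) = 7/22.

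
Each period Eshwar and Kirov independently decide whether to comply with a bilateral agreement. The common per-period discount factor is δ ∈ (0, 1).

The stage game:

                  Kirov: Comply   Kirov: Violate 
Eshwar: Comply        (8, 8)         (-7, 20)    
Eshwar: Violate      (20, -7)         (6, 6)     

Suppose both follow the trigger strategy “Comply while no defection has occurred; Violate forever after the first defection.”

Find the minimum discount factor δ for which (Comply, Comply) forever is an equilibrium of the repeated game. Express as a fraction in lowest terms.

6/7

Under grim trigger the critical discount factor is (T−C)/(T−P) with T = 20, C = 8, P = 6.
δ* = (20−8)/(20−6) = 12/14 = 6/7.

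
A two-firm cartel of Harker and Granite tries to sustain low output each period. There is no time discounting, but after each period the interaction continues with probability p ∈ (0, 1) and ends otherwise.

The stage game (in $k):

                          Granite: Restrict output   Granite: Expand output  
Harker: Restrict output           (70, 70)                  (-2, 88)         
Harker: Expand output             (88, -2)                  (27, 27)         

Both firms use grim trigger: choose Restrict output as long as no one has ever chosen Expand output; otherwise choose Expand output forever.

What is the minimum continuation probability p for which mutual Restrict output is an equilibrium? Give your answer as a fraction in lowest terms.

Expected cooperation value is 70 + p·70 + p²·70 + … = 70/(1−p); deviation gives 88 + p·27/(1−p).
70 ≥ 88(1−p) + 27p ⇒ 61p ≥ 18 ⇒ p ≥ 18/61.

18/61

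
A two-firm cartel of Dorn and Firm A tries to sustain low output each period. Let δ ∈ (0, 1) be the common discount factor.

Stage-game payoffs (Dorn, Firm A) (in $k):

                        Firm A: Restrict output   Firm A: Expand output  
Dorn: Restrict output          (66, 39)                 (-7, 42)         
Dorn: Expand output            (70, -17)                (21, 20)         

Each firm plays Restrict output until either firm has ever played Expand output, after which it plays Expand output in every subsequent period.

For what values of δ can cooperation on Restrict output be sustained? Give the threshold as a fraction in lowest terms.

3/22

Dorn: cooperation gives 66 each period; deviation gives 70 once then 21 forever.
  66/(1−δ) ≥ 70 + 21δ/(1−δ) ⇒ δ ≥ 4/49.
Firm A: cooperation gives 39 each period; deviation gives 42 once then 20 forever.
  δ ≥ 3/22.
Both must hold, so the binding constraint is Firm A's: δ ≥ 3/22.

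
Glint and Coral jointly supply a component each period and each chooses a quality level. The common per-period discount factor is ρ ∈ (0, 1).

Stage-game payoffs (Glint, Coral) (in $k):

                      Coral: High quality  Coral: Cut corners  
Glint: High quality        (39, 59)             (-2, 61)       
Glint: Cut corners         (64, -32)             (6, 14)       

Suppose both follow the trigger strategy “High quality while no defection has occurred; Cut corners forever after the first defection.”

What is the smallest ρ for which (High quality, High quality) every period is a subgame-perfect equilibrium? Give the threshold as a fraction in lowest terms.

Glint: cooperation gives 39 each period; deviation gives 64 once then 6 forever.
  39/(1−ρ) ≥ 64 + 6ρ/(1−ρ) ⇒ ρ ≥ 25/58.
Coral: cooperation gives 59 each period; deviation gives 61 once then 14 forever.
  ρ ≥ 2/47.
Both must hold, so the binding constraint is Glint's: ρ ≥ 25/58.

25/58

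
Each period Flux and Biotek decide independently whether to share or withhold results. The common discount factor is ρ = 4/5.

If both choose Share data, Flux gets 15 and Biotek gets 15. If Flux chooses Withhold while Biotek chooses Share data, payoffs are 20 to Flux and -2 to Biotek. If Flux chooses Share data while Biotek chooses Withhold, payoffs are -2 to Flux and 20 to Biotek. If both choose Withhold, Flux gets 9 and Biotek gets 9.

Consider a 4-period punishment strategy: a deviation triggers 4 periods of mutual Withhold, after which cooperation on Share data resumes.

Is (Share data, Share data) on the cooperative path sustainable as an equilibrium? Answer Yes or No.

Comparing payoff streams over the 5 periods until play realigns: cooperate → 15(1+ρ+…+ρ^4); deviate → 20 + 9(ρ+…+ρ^4).
Cooperation is sustained iff (15−9)(ρ+…+ρ^4) ≥ 20−15.
ρ+…+ρ^4 = 4/5·(1−(4/5)^4)/(1−4/5) = 2.3616, and (20−15)/(15−9) = 0.8333.
2.3616 ≥ 0.8333, so cooperation is sustainable.

Yes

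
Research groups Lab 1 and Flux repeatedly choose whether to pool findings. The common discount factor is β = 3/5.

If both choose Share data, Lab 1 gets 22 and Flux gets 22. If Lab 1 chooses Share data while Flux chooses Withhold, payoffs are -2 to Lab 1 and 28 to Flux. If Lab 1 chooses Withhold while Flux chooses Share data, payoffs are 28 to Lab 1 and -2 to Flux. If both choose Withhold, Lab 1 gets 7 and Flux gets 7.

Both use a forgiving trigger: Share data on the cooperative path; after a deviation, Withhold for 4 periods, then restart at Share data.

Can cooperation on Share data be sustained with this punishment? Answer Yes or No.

Yes

Comparing payoff streams over the 5 periods until play realigns: cooperate → 22(1+β+…+β^4); deviate → 28 + 7(β+…+β^4).
Cooperation is sustained iff (22−7)(β+…+β^4) ≥ 28−22.
β+…+β^4 = 3/5·(1−(3/5)^4)/(1−3/5) = 1.3056, and (28−22)/(22−7) = 0.4000.
1.3056 ≥ 0.4000, so cooperation is sustainable.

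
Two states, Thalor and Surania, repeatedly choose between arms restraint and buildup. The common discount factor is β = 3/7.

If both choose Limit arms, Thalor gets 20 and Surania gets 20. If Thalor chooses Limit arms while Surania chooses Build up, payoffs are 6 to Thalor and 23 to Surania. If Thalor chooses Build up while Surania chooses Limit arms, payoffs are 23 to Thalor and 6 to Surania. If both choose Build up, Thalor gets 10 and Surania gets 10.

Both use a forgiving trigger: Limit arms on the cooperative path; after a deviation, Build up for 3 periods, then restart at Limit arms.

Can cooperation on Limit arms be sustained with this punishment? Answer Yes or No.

Yes

A one-shot deviation gives 23 now, then 10 for 3 periods, then back to 20.
Gain from deviating: (23−20) today; loss: (20−10) in each of the next 3 periods.
No-deviation condition: (20−10)(β+…+β^3) ≥ 23−20, i.e. β+…+β^3 ≥ 3/10.
At β = 3/7: β+…+β^3 = 0.6910 ≥ 0.3000.
So cooperation is sustainable.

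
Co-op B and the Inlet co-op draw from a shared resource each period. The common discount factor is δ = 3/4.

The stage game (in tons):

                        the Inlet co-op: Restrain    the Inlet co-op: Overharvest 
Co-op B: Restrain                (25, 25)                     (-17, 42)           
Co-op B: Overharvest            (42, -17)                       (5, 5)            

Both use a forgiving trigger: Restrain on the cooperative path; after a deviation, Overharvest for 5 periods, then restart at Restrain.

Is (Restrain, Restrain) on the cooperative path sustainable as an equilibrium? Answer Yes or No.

Yes

IC: δ+…+δ^5 ≥ (42−25)/(25−5) = 17/20.
At δ = 3/4: partial sum = 2.2881 ≥ 0.8500. Cooperation sustainable.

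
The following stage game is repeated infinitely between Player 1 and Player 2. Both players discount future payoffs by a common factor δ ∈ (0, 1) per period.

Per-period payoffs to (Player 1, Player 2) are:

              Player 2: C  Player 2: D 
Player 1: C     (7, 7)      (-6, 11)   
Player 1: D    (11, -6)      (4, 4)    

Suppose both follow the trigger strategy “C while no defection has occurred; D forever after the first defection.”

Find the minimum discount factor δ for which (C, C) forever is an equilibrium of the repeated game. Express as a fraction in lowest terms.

Cooperation forever yields 7 each period: 7/(1−δ).
Deviating yields 11 once, then 4 forever: 11 + 4δ/(1−δ).
No profitable deviation requires 7/(1−δ) ≥ 11 + 4δ/(1−δ).
Multiplying by (1−δ): 7 ≥ 11(1−δ) + 4δ = 11 − 7δ.
So 7δ ≥ 4, i.e. δ ≥ 4/7.

4/7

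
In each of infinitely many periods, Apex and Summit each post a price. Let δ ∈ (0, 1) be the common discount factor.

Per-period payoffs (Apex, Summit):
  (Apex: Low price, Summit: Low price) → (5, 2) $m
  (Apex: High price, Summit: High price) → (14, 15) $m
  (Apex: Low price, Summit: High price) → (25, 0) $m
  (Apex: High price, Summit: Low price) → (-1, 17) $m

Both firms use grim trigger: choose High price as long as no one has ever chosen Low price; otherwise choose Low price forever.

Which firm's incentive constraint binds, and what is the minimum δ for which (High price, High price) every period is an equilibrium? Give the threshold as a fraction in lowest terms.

Apex; δ ≥ 11/20

For Apex: deviation gain 25−14 = 11, per-period punishment loss 14−5 = 9. IC gives δ ≥ 11/20.
For Summit: gain 2, loss 13 per period, so δ ≥ 2/15.
The tighter constraint is Apex's, so cooperation needs δ ≥ 11/20.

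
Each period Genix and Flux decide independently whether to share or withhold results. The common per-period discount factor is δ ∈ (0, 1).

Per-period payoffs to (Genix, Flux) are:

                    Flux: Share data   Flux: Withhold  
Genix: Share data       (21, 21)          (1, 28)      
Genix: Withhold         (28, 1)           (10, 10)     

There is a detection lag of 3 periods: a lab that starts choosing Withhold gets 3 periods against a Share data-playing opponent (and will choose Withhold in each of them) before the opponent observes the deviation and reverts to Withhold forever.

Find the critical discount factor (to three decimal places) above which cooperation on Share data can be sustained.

The best deviation is to choose Withhold for all 3 undetected periods, earning 28 each, then 10 forever once detected.
Deviation value: 28(1−δ^3)/(1−δ) + 10δ^3/(1−δ); cooperation value: 21/(1−δ).
IC: 21 ≥ 28(1−δ^3) + 10δ^3 = 28 − 18δ^3.
So δ^3 ≥ 7/18, giving δ ≥ (7/18)^(1/3) ≈ 0.730.

0.730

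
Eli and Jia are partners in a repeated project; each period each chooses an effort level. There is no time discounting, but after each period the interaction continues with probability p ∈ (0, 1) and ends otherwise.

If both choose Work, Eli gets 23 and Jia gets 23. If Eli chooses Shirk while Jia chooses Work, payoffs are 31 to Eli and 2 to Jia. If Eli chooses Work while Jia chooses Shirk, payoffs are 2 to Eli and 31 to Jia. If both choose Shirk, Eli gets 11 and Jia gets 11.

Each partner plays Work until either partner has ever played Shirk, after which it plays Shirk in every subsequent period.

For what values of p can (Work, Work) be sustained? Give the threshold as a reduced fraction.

Expected cooperation value is 23 + p·23 + p²·23 + … = 23/(1−p); deviation gives 31 + p·11/(1−p).
23 ≥ 31(1−p) + 11p ⇒ 20p ≥ 8 ⇒ p ≥ 8/20 = 2/5.

2/5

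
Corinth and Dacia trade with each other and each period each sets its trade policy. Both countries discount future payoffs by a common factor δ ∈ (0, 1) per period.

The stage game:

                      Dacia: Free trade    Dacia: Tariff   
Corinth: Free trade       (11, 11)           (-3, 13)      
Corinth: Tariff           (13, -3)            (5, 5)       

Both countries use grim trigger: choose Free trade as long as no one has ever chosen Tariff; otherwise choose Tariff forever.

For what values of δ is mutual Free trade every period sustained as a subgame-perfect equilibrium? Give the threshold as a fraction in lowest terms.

One-period gain from deviating is 13 − 11 = 2. The loss is 11 − 5 = 6 in every subsequent period, with present value 6·δ/(1−δ).
Deviation is unprofitable when 6·δ/(1−δ) ≥ 2, i.e. δ/(1−δ) ≥ 1/3.
Equivalently δ ≥ 2/(2+6) = 1/4.

1/4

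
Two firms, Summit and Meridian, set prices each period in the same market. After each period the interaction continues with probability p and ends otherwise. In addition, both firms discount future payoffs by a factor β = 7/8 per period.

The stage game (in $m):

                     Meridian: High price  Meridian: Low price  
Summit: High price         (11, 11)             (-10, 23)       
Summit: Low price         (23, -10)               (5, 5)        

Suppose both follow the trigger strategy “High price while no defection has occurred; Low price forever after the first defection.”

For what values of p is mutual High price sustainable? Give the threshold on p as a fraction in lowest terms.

Expected continuation weight on next period's payoff is β·p = 7/8·p, which plays the role of the discount factor.
Cooperation requires 7/8·p ≥ (23−11)/(23−5) = 2/3, hence p ≥ 16/21.

16/21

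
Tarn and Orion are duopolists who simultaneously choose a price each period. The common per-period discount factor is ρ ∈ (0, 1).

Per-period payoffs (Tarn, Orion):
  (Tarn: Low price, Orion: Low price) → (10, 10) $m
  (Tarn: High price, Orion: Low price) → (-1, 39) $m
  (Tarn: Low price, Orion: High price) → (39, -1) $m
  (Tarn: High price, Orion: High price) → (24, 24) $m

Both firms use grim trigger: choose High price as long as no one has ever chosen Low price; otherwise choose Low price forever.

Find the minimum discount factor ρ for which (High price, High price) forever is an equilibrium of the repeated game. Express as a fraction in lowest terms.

Under grim trigger the critical discount factor is (T−C)/(T−P) with T = 39, C = 24, P = 10.
ρ* = (39−24)/(39−10) = 15/29.

15/29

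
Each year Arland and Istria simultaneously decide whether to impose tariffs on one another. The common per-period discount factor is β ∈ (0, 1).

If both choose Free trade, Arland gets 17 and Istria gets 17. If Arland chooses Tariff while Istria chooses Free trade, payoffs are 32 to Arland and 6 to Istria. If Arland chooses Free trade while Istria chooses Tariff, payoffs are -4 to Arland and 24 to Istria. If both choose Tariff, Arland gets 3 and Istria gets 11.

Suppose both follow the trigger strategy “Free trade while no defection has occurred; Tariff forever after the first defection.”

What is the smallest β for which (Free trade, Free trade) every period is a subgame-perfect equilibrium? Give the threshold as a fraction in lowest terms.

For Arland: deviation gain 32−17 = 15, per-period punishment loss 17−3 = 14. IC gives β ≥ 15/29.
For Istria: gain 7, loss 6 per period, so β ≥ 7/13.
The tighter constraint is Istria's, so cooperation needs β ≥ 7/13.

7/13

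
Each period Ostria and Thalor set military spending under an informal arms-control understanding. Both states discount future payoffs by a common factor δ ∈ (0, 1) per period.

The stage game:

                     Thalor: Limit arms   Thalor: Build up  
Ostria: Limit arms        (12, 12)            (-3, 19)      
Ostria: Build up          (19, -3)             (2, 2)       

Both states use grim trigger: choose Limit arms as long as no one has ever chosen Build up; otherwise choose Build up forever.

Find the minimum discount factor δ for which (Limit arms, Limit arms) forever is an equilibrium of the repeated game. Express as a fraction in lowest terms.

One-period gain from deviating is 19 − 12 = 7. The loss is 12 − 2 = 10 in every subsequent period, with present value 10·δ/(1−δ).
Deviation is unprofitable when 10·δ/(1−δ) ≥ 7, i.e. δ/(1−δ) ≥ 7/10.
Equivalently δ ≥ 7/(7+10) = 7/17.

7/17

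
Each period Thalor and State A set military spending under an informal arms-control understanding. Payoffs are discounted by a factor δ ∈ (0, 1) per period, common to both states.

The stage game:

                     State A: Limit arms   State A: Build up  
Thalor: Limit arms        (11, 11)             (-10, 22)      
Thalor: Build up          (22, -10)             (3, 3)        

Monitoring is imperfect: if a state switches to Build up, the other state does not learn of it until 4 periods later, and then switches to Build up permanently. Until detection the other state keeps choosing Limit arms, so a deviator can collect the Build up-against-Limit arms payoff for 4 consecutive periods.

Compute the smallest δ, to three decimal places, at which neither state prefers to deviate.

0.872

A deviator earns 22 for 4 periods, then 3 forever; cooperating earns 11 forever. Multiplying the IC by (1−δ):
11 ≥ 22(1−δ^4) + 3δ^4, so 19·δ^4 ≥ 11 and δ^4 ≥ 11/19.
δ ≥ (11/19)^(1/4) ≈ 0.872.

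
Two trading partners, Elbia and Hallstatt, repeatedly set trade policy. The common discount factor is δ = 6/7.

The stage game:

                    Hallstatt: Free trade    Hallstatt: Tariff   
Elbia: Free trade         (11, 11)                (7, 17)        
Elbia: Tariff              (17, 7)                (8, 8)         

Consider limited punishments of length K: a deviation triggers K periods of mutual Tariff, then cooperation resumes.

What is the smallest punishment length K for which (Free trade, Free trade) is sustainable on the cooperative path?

IC: δ(1−δ^K)/(1−δ) ≥ (17−11)/(11−8) = 2.
With δ = 6/7: need 1 − δ^K ≥ 2·(1−6/7)/(6/7), i.e. δ^K ≤ 0.6667.
Since (6/7)^2 = 0.7347 and (6/7)^3 = 0.6297, the smallest such K is 3.

3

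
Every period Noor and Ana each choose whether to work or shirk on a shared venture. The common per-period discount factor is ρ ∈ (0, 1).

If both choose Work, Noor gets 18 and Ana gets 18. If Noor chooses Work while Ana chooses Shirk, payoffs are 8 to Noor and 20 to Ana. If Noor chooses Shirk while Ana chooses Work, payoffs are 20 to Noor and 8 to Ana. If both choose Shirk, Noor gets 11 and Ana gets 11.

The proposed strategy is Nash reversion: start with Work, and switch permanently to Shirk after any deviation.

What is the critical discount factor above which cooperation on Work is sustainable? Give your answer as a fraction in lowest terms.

2/9

Under grim trigger the critical discount factor is (T−C)/(T−P) with T = 20, C = 18, P = 11.
ρ* = (20−18)/(20−11) = 2/9.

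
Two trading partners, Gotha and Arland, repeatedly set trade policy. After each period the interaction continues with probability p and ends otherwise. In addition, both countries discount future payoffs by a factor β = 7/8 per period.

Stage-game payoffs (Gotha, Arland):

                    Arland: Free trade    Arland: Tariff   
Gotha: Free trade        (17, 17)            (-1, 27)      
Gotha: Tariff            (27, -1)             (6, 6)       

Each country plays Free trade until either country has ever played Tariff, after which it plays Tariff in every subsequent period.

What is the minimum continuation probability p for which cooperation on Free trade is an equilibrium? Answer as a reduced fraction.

Expected continuation weight on next period's payoff is β·p = 7/8·p, which plays the role of the discount factor.
Cooperation requires 7/8·p ≥ (27−17)/(27−6) = 10/21, hence p ≥ 80/147.

80/147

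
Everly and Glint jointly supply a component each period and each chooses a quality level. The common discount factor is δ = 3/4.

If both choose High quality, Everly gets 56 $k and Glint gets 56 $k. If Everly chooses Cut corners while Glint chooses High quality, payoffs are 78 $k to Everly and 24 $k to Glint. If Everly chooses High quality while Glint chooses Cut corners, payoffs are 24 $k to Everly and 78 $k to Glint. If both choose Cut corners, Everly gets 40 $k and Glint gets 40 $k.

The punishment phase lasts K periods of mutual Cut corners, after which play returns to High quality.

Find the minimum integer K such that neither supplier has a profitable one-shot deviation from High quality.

No profitable deviation requires (56−40)(δ+…+δ^K) ≥ 78−56, i.e. δ+…+δ^K ≥ 11/8 ≈ 1.3750.
With δ = 3/4, the partial sums are K=1: 0.7500, K=2: 1.3125, K=3: 1.7344.
K = 3 is the first length at which the sum reaches 1.3750.

3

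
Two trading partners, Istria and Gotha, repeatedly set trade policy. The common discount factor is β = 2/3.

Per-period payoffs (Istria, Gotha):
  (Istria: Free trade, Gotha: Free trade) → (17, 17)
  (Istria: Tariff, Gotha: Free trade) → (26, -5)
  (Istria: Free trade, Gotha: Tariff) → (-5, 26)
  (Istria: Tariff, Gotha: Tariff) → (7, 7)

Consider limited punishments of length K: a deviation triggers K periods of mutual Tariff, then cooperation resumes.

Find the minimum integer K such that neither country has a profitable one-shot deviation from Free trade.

2

Need Σ_{k=1}^{K} β^k ≥ (26−17)/(17−7) = 0.9000 at β = 2/3.
At K = 1 the sum is 0.6667 < 0.9000; at K = 2 it is 1.1111 ≥ 0.9000.
So the minimum punishment length is K = 2.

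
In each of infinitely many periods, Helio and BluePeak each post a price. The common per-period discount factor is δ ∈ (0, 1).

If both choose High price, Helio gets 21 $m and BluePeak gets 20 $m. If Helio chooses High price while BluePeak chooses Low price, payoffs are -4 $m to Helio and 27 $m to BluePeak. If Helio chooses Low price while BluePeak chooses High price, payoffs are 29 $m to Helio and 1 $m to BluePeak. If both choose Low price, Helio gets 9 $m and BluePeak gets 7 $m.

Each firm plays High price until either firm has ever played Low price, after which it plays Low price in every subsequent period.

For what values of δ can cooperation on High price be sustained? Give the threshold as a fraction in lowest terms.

For Helio: deviation gain 29−21 = 8, per-period punishment loss 21−9 = 12. IC gives δ ≥ 8/20 = 2/5.
For BluePeak: gain 7, loss 13 per period, so δ ≥ 7/20.
The tighter constraint is Helio's, so cooperation needs δ ≥ 2/5.

2/5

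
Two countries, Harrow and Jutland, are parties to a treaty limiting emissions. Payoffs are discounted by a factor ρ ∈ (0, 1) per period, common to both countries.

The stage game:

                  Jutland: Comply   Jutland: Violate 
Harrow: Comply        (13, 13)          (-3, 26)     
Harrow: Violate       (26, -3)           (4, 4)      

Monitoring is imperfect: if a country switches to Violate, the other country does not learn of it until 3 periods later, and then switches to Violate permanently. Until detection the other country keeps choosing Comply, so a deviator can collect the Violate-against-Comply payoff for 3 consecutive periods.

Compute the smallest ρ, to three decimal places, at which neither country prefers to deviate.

The best deviation is to choose Violate for all 3 undetected periods, earning 26 each, then 4 forever once detected.
Deviation value: 26(1−ρ^3)/(1−ρ) + 4ρ^3/(1−ρ); cooperation value: 13/(1−ρ).
IC: 13 ≥ 26(1−ρ^3) + 4ρ^3 = 26 − 22ρ^3.
So ρ^3 ≥ 13/22, giving ρ ≥ (13/22)^(1/3) ≈ 0.839.

0.839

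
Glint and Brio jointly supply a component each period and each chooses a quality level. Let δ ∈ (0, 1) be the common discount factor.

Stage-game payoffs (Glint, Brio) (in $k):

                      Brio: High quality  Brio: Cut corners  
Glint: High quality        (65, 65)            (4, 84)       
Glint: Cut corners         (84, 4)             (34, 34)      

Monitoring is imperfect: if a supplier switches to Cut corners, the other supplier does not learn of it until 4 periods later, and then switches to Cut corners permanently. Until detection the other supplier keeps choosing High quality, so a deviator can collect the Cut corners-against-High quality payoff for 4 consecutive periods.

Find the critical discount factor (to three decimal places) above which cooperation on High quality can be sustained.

0.785

A deviator earns 84 for 4 periods, then 34 forever; cooperating earns 65 forever. Multiplying the IC by (1−δ):
65 ≥ 84(1−δ^4) + 34δ^4, so 50·δ^4 ≥ 19 and δ^4 ≥ 19/50.
δ ≥ (19/50)^(1/4) ≈ 0.785.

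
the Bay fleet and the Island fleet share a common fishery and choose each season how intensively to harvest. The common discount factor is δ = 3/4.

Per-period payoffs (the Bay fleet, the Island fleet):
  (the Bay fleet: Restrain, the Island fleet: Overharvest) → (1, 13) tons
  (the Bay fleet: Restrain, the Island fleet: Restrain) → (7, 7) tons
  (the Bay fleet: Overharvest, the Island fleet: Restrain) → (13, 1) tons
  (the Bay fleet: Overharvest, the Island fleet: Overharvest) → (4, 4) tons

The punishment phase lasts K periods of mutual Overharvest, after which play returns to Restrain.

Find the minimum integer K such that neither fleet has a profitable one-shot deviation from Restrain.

4

No profitable deviation requires (7−4)(δ+…+δ^K) ≥ 13−7, i.e. δ+…+δ^K ≥ 2 ≈ 2.0000.
With δ = 3/4, the partial sums are K=1: 0.7500, K=2: 1.3125, K=3: 1.7344, K=4: 2.0508.
K = 4 is the first length at which the sum reaches 2.0000.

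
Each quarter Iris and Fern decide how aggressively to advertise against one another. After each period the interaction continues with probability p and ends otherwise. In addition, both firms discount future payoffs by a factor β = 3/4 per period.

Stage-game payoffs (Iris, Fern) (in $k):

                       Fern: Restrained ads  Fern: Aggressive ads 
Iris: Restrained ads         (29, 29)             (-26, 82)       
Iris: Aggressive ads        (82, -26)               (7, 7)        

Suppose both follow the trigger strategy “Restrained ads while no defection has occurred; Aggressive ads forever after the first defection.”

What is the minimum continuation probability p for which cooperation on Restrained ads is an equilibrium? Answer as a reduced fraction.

212/225

Expected continuation weight on next period's payoff is β·p = 3/4·p, which plays the role of the discount factor.
Cooperation requires 3/4·p ≥ (82−29)/(82−7) = 53/75, hence p ≥ 212/225.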